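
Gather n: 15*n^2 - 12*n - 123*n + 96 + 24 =15*n^2 - 135*n + 120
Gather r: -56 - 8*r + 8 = -8*r - 48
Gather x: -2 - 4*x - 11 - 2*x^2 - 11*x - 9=-2*x^2 - 15*x - 22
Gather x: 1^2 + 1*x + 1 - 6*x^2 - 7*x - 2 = -6*x^2 - 6*x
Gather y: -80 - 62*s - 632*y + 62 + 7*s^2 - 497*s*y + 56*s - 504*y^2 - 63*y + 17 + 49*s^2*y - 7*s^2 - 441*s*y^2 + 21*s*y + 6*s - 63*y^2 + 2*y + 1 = y^2*(-441*s - 567) + y*(49*s^2 - 476*s - 693)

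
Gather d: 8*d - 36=8*d - 36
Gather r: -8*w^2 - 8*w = -8*w^2 - 8*w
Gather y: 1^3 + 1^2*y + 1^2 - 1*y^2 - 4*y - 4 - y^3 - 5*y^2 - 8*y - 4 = -y^3 - 6*y^2 - 11*y - 6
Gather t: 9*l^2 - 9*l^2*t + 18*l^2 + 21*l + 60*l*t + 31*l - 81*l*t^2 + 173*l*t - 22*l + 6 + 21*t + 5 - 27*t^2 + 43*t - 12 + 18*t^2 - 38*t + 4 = 27*l^2 + 30*l + t^2*(-81*l - 9) + t*(-9*l^2 + 233*l + 26) + 3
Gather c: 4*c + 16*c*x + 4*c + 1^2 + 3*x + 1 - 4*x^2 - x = c*(16*x + 8) - 4*x^2 + 2*x + 2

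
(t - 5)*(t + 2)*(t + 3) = t^3 - 19*t - 30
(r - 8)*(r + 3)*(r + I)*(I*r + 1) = I*r^4 - 5*I*r^3 - 23*I*r^2 - 5*I*r - 24*I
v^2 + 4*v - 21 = (v - 3)*(v + 7)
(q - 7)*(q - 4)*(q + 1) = q^3 - 10*q^2 + 17*q + 28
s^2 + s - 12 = (s - 3)*(s + 4)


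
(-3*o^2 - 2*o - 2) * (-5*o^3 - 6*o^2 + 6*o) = 15*o^5 + 28*o^4 + 4*o^3 - 12*o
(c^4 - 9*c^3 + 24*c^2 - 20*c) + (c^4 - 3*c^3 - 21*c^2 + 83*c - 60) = 2*c^4 - 12*c^3 + 3*c^2 + 63*c - 60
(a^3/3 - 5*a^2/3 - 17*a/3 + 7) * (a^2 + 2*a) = a^5/3 - a^4 - 9*a^3 - 13*a^2/3 + 14*a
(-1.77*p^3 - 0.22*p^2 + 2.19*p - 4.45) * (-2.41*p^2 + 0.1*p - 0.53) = 4.2657*p^5 + 0.3532*p^4 - 4.3618*p^3 + 11.0601*p^2 - 1.6057*p + 2.3585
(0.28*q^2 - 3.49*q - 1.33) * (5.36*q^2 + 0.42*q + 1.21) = 1.5008*q^4 - 18.5888*q^3 - 8.2558*q^2 - 4.7815*q - 1.6093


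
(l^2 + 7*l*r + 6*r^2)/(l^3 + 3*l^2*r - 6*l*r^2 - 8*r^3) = (-l - 6*r)/(-l^2 - 2*l*r + 8*r^2)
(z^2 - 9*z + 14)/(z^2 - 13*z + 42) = (z - 2)/(z - 6)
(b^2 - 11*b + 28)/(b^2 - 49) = (b - 4)/(b + 7)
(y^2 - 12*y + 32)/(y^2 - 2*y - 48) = (y - 4)/(y + 6)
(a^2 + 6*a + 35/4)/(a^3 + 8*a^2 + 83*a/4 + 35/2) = 1/(a + 2)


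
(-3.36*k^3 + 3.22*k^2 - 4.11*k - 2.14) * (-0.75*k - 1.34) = 2.52*k^4 + 2.0874*k^3 - 1.2323*k^2 + 7.1124*k + 2.8676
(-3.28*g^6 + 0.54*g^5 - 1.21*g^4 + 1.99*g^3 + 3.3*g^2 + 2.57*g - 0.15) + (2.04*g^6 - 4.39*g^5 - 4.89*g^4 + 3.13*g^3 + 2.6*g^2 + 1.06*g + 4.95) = -1.24*g^6 - 3.85*g^5 - 6.1*g^4 + 5.12*g^3 + 5.9*g^2 + 3.63*g + 4.8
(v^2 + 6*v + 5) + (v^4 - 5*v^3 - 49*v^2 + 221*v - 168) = v^4 - 5*v^3 - 48*v^2 + 227*v - 163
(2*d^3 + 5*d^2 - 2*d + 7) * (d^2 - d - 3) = 2*d^5 + 3*d^4 - 13*d^3 - 6*d^2 - d - 21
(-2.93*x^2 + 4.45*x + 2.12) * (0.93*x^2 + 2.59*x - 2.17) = -2.7249*x^4 - 3.4502*x^3 + 19.8552*x^2 - 4.1657*x - 4.6004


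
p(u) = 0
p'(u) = 0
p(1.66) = 0.00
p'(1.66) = 0.00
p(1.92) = 0.00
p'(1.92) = 0.00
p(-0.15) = 0.00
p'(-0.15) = 0.00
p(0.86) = 0.00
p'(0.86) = 0.00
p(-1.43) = 0.00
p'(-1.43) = 0.00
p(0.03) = 0.00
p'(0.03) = 0.00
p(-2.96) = 0.00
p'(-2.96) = 0.00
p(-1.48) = 0.00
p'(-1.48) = 0.00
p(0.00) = 0.00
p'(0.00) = 0.00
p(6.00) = 0.00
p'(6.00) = 0.00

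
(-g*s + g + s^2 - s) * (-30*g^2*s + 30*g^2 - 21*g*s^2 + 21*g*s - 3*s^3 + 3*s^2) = 30*g^3*s^2 - 60*g^3*s + 30*g^3 - 9*g^2*s^3 + 18*g^2*s^2 - 9*g^2*s - 18*g*s^4 + 36*g*s^3 - 18*g*s^2 - 3*s^5 + 6*s^4 - 3*s^3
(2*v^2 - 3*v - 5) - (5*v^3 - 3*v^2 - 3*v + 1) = -5*v^3 + 5*v^2 - 6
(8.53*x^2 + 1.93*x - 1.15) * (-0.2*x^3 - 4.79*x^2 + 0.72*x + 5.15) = -1.706*x^5 - 41.2447*x^4 - 2.8731*x^3 + 50.8276*x^2 + 9.1115*x - 5.9225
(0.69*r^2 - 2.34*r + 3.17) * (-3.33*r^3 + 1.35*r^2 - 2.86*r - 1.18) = -2.2977*r^5 + 8.7237*r^4 - 15.6885*r^3 + 10.1577*r^2 - 6.305*r - 3.7406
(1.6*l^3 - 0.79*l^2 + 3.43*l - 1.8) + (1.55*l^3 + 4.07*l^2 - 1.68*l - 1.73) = 3.15*l^3 + 3.28*l^2 + 1.75*l - 3.53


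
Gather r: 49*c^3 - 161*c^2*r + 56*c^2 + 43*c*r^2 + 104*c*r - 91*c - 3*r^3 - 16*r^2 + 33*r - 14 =49*c^3 + 56*c^2 - 91*c - 3*r^3 + r^2*(43*c - 16) + r*(-161*c^2 + 104*c + 33) - 14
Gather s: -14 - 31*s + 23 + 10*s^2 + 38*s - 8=10*s^2 + 7*s + 1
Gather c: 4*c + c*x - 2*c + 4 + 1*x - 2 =c*(x + 2) + x + 2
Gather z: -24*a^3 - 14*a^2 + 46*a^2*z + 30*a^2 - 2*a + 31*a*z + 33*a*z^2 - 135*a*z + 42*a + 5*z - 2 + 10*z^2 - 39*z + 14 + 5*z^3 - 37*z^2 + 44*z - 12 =-24*a^3 + 16*a^2 + 40*a + 5*z^3 + z^2*(33*a - 27) + z*(46*a^2 - 104*a + 10)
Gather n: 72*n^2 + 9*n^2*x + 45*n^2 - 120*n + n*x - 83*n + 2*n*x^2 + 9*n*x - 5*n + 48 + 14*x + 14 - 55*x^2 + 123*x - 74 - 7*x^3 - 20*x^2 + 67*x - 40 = n^2*(9*x + 117) + n*(2*x^2 + 10*x - 208) - 7*x^3 - 75*x^2 + 204*x - 52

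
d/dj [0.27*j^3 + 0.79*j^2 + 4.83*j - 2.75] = 0.81*j^2 + 1.58*j + 4.83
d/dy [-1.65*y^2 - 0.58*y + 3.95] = -3.3*y - 0.58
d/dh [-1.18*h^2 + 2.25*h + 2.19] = 2.25 - 2.36*h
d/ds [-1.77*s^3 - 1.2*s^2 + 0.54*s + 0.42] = -5.31*s^2 - 2.4*s + 0.54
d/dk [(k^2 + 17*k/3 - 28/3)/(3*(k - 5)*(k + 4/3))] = 4*(-7*k^2 + 4*k - 54)/(9*k^4 - 66*k^3 + k^2 + 440*k + 400)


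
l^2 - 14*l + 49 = (l - 7)^2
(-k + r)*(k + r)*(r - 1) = -k^2*r + k^2 + r^3 - r^2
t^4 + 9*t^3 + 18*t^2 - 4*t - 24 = (t - 1)*(t + 2)^2*(t + 6)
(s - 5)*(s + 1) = s^2 - 4*s - 5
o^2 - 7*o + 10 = (o - 5)*(o - 2)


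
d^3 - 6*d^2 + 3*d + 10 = (d - 5)*(d - 2)*(d + 1)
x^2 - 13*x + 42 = (x - 7)*(x - 6)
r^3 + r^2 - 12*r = r*(r - 3)*(r + 4)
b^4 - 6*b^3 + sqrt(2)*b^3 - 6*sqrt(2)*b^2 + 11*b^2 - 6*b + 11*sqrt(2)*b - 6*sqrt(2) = (b - 3)*(b - 2)*(b - 1)*(b + sqrt(2))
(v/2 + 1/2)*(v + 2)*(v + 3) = v^3/2 + 3*v^2 + 11*v/2 + 3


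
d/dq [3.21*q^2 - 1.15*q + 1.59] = 6.42*q - 1.15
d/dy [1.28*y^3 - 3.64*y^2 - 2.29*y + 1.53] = 3.84*y^2 - 7.28*y - 2.29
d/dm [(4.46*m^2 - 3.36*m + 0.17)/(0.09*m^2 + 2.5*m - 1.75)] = (11.4524*m^2 - 15.6406*m + 5.455)/(0.0081*m^4 + 0.45*m^3 + 5.935*m^2 - 8.75*m + 3.0625)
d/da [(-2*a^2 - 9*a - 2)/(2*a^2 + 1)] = (18*a^2 + 4*a - 9)/(4*a^4 + 4*a^2 + 1)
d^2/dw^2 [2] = 0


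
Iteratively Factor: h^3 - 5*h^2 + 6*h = (h - 3)*(h^2 - 2*h) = h*(h - 3)*(h - 2)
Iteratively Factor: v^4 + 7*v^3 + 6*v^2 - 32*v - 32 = (v - 2)*(v^3 + 9*v^2 + 24*v + 16) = (v - 2)*(v + 4)*(v^2 + 5*v + 4) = (v - 2)*(v + 1)*(v + 4)*(v + 4)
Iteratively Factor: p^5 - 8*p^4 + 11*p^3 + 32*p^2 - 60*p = (p - 5)*(p^4 - 3*p^3 - 4*p^2 + 12*p) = (p - 5)*(p - 2)*(p^3 - p^2 - 6*p) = (p - 5)*(p - 3)*(p - 2)*(p^2 + 2*p) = p*(p - 5)*(p - 3)*(p - 2)*(p + 2)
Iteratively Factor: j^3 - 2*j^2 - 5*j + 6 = (j - 3)*(j^2 + j - 2) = (j - 3)*(j + 2)*(j - 1)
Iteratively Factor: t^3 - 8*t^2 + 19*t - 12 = (t - 3)*(t^2 - 5*t + 4) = (t - 4)*(t - 3)*(t - 1)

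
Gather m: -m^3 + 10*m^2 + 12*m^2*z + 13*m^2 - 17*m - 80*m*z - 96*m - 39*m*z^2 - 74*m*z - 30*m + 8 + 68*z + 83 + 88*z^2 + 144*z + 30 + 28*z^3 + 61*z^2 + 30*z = -m^3 + m^2*(12*z + 23) + m*(-39*z^2 - 154*z - 143) + 28*z^3 + 149*z^2 + 242*z + 121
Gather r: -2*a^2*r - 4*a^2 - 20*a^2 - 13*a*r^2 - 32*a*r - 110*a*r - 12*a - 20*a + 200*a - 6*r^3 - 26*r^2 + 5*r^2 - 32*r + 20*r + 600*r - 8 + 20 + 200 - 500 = -24*a^2 + 168*a - 6*r^3 + r^2*(-13*a - 21) + r*(-2*a^2 - 142*a + 588) - 288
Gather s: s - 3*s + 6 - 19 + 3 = -2*s - 10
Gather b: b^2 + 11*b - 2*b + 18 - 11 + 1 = b^2 + 9*b + 8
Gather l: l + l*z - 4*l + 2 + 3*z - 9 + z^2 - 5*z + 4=l*(z - 3) + z^2 - 2*z - 3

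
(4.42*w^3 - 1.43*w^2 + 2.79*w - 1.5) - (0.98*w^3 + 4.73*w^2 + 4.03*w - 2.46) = 3.44*w^3 - 6.16*w^2 - 1.24*w + 0.96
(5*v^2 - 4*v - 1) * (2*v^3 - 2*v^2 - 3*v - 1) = 10*v^5 - 18*v^4 - 9*v^3 + 9*v^2 + 7*v + 1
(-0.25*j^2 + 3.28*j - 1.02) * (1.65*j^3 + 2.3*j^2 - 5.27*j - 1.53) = -0.4125*j^5 + 4.837*j^4 + 7.1785*j^3 - 19.2491*j^2 + 0.357*j + 1.5606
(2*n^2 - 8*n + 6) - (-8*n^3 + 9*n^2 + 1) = 8*n^3 - 7*n^2 - 8*n + 5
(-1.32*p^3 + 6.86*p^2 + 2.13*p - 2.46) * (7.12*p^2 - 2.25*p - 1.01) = -9.3984*p^5 + 51.8132*p^4 + 1.0638*p^3 - 29.2363*p^2 + 3.3837*p + 2.4846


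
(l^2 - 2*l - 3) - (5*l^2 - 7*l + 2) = -4*l^2 + 5*l - 5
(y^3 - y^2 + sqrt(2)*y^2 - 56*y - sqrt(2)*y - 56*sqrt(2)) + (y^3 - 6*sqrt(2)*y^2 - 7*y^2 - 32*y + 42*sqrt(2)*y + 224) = 2*y^3 - 8*y^2 - 5*sqrt(2)*y^2 - 88*y + 41*sqrt(2)*y - 56*sqrt(2) + 224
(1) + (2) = 3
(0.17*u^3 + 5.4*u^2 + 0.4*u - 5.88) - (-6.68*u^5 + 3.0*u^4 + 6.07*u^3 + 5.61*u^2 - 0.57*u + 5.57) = 6.68*u^5 - 3.0*u^4 - 5.9*u^3 - 0.21*u^2 + 0.97*u - 11.45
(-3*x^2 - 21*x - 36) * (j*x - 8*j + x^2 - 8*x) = -3*j*x^3 + 3*j*x^2 + 132*j*x + 288*j - 3*x^4 + 3*x^3 + 132*x^2 + 288*x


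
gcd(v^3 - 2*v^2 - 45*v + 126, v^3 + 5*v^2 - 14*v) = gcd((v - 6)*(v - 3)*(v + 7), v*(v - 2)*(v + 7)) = v + 7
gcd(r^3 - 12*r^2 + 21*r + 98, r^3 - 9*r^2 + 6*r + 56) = r^2 - 5*r - 14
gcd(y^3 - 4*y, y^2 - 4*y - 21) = 1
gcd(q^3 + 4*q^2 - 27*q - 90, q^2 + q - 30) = q^2 + q - 30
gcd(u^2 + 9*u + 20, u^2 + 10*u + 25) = u + 5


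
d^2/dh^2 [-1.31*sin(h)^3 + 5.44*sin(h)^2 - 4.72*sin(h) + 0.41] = 5.7025*sin(h) - 2.9475*sin(3*h) + 10.88*cos(2*h)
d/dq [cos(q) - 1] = -sin(q)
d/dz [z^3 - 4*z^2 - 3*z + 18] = 3*z^2 - 8*z - 3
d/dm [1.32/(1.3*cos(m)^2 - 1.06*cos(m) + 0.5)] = (3.432*cos(m) - 1.3992)*sin(m)/(1.3*cos(m)^2 - 1.06*cos(m) + 0.5)^2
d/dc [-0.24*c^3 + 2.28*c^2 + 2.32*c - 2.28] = -0.72*c^2 + 4.56*c + 2.32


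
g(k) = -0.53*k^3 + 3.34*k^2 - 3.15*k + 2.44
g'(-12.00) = -312.27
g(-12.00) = 1437.04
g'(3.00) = 2.58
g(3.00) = 8.74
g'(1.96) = 3.83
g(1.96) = 5.11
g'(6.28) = -23.91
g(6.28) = -16.88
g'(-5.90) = -97.91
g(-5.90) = 246.14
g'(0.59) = 0.24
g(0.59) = 1.64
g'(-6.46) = -112.66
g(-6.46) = 305.05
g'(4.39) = -4.47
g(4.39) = 8.14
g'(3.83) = -0.89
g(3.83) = 9.59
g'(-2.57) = -30.82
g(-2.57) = 41.59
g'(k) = -1.59*k^2 + 6.68*k - 3.15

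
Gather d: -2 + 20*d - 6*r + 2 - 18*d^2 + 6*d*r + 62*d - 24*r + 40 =-18*d^2 + d*(6*r + 82) - 30*r + 40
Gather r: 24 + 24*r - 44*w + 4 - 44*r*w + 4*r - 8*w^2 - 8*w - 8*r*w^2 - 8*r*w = r*(-8*w^2 - 52*w + 28) - 8*w^2 - 52*w + 28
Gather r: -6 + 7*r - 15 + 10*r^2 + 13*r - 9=10*r^2 + 20*r - 30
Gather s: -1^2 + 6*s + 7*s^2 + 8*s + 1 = 7*s^2 + 14*s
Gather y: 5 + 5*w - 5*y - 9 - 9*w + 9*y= -4*w + 4*y - 4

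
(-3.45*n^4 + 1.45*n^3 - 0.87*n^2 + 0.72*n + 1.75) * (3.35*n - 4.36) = -11.5575*n^5 + 19.8995*n^4 - 9.2365*n^3 + 6.2052*n^2 + 2.7233*n - 7.63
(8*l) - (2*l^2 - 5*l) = -2*l^2 + 13*l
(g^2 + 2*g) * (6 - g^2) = -g^4 - 2*g^3 + 6*g^2 + 12*g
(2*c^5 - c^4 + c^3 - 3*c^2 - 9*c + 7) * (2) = 4*c^5 - 2*c^4 + 2*c^3 - 6*c^2 - 18*c + 14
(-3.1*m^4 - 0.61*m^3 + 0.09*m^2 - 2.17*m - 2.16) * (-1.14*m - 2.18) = 3.534*m^5 + 7.4534*m^4 + 1.2272*m^3 + 2.2776*m^2 + 7.193*m + 4.7088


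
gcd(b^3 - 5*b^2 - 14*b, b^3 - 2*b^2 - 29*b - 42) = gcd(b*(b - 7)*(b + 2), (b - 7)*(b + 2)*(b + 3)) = b^2 - 5*b - 14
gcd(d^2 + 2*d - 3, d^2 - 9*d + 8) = d - 1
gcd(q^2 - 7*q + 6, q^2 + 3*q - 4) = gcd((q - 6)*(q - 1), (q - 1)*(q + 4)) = q - 1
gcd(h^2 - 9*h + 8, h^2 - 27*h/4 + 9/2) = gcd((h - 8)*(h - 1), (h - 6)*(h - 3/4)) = 1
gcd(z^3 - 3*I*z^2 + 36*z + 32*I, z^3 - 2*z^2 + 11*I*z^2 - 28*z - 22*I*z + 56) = z + 4*I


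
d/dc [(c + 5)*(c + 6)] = 2*c + 11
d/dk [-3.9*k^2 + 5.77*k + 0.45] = 5.77 - 7.8*k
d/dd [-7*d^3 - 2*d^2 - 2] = d*(-21*d - 4)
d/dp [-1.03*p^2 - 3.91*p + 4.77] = -2.06*p - 3.91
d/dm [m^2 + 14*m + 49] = 2*m + 14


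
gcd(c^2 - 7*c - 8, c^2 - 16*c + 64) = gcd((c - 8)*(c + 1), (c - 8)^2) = c - 8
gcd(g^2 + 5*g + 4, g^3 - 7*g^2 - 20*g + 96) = g + 4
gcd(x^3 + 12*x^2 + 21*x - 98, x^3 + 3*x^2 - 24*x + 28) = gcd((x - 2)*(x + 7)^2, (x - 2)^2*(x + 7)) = x^2 + 5*x - 14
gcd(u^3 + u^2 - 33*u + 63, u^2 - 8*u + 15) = u - 3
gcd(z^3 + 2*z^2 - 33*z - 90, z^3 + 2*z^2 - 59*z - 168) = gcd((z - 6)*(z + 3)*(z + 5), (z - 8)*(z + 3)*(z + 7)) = z + 3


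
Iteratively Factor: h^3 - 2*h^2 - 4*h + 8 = (h - 2)*(h^2 - 4) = (h - 2)*(h + 2)*(h - 2)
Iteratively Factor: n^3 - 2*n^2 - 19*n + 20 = (n - 1)*(n^2 - n - 20) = (n - 1)*(n + 4)*(n - 5)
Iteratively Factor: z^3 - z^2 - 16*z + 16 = (z + 4)*(z^2 - 5*z + 4) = (z - 4)*(z + 4)*(z - 1)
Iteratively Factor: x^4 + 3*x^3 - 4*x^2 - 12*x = (x - 2)*(x^3 + 5*x^2 + 6*x) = (x - 2)*(x + 2)*(x^2 + 3*x) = x*(x - 2)*(x + 2)*(x + 3)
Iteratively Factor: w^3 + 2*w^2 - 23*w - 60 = (w + 4)*(w^2 - 2*w - 15) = (w + 3)*(w + 4)*(w - 5)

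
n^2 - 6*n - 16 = (n - 8)*(n + 2)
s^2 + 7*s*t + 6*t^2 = (s + t)*(s + 6*t)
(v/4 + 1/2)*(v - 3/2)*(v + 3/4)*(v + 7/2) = v^4/4 + 19*v^3/16 + 7*v^2/16 - 183*v/64 - 63/32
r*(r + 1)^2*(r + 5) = r^4 + 7*r^3 + 11*r^2 + 5*r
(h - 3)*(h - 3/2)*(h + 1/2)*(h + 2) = h^4 - 2*h^3 - 23*h^2/4 + 27*h/4 + 9/2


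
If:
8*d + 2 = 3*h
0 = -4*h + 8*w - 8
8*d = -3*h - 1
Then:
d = -3/16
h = 1/6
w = 13/12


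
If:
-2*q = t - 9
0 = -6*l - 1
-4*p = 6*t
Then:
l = -1/6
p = -3*t/2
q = 9/2 - t/2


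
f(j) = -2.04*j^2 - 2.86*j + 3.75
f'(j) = -4.08*j - 2.86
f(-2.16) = 0.41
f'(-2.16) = 5.95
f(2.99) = -23.04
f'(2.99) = -15.06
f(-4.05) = -18.13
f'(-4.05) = 13.66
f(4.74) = -55.64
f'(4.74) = -22.20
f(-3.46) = -10.78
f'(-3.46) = 11.26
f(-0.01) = 3.78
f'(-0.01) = -2.82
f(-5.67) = -45.62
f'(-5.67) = 20.27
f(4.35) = -47.29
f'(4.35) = -20.61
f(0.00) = 3.75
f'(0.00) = -2.86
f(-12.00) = -255.69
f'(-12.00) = 46.10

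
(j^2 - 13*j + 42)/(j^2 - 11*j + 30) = (j - 7)/(j - 5)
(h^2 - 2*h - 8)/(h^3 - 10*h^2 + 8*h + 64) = 1/(h - 8)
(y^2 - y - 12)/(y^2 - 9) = (y - 4)/(y - 3)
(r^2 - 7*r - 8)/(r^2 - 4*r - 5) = (r - 8)/(r - 5)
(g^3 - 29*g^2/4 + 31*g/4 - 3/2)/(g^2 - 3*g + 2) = (4*g^2 - 25*g + 6)/(4*(g - 2))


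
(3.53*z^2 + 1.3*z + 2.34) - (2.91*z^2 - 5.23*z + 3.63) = 0.62*z^2 + 6.53*z - 1.29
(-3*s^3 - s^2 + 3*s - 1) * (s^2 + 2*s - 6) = -3*s^5 - 7*s^4 + 19*s^3 + 11*s^2 - 20*s + 6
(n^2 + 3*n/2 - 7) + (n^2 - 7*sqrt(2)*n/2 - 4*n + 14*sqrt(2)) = 2*n^2 - 7*sqrt(2)*n/2 - 5*n/2 - 7 + 14*sqrt(2)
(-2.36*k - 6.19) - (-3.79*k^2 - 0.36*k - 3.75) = 3.79*k^2 - 2.0*k - 2.44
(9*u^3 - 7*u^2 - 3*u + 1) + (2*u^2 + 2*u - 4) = 9*u^3 - 5*u^2 - u - 3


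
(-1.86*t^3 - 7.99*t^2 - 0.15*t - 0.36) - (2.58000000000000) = -1.86*t^3 - 7.99*t^2 - 0.15*t - 2.94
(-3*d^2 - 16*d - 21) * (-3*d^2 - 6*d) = 9*d^4 + 66*d^3 + 159*d^2 + 126*d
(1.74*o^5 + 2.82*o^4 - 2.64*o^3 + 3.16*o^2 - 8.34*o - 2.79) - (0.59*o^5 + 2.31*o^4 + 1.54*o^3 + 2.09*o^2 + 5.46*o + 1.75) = 1.15*o^5 + 0.51*o^4 - 4.18*o^3 + 1.07*o^2 - 13.8*o - 4.54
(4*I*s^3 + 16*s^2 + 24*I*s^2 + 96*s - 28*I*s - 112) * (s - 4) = 4*I*s^4 + 16*s^3 + 8*I*s^3 + 32*s^2 - 124*I*s^2 - 496*s + 112*I*s + 448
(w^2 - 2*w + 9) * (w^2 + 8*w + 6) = w^4 + 6*w^3 - w^2 + 60*w + 54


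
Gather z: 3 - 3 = 0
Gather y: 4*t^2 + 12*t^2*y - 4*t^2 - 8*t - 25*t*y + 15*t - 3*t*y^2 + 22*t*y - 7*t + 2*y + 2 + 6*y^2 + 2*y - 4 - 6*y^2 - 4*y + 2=-3*t*y^2 + y*(12*t^2 - 3*t)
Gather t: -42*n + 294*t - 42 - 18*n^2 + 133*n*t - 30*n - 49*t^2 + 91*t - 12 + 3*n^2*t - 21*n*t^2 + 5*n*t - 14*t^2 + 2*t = -18*n^2 - 72*n + t^2*(-21*n - 63) + t*(3*n^2 + 138*n + 387) - 54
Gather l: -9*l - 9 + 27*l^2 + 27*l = 27*l^2 + 18*l - 9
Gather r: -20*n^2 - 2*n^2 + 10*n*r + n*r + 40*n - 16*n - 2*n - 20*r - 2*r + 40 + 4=-22*n^2 + 22*n + r*(11*n - 22) + 44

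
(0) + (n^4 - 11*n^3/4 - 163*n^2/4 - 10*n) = n^4 - 11*n^3/4 - 163*n^2/4 - 10*n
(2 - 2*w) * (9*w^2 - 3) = -18*w^3 + 18*w^2 + 6*w - 6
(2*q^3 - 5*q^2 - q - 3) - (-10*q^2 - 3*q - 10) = 2*q^3 + 5*q^2 + 2*q + 7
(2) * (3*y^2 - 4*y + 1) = 6*y^2 - 8*y + 2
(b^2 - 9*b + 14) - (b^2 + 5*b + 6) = 8 - 14*b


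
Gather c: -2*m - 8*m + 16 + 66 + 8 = 90 - 10*m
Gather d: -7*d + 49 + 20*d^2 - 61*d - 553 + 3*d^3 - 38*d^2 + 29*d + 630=3*d^3 - 18*d^2 - 39*d + 126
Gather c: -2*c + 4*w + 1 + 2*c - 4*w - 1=0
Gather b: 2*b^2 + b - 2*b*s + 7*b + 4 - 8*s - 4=2*b^2 + b*(8 - 2*s) - 8*s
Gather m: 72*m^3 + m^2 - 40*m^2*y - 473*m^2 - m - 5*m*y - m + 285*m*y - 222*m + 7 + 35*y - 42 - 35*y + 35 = 72*m^3 + m^2*(-40*y - 472) + m*(280*y - 224)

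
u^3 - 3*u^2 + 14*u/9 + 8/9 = (u - 2)*(u - 4/3)*(u + 1/3)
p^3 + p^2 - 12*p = p*(p - 3)*(p + 4)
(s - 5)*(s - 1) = s^2 - 6*s + 5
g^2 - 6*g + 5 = (g - 5)*(g - 1)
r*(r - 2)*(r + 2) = r^3 - 4*r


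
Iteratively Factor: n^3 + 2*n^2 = (n)*(n^2 + 2*n) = n*(n + 2)*(n)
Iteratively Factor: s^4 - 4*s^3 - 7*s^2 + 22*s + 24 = (s - 3)*(s^3 - s^2 - 10*s - 8) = (s - 4)*(s - 3)*(s^2 + 3*s + 2) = (s - 4)*(s - 3)*(s + 2)*(s + 1)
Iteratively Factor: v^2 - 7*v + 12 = (v - 3)*(v - 4)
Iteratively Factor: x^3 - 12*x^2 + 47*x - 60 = (x - 3)*(x^2 - 9*x + 20) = (x - 5)*(x - 3)*(x - 4)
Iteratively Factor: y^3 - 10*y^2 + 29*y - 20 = (y - 5)*(y^2 - 5*y + 4) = (y - 5)*(y - 1)*(y - 4)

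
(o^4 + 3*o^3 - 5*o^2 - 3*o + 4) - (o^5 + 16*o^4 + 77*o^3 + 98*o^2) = -o^5 - 15*o^4 - 74*o^3 - 103*o^2 - 3*o + 4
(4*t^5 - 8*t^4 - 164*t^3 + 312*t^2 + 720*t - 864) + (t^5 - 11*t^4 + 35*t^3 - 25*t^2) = 5*t^5 - 19*t^4 - 129*t^3 + 287*t^2 + 720*t - 864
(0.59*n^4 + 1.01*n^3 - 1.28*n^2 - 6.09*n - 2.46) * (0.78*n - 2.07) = 0.4602*n^5 - 0.4335*n^4 - 3.0891*n^3 - 2.1006*n^2 + 10.6875*n + 5.0922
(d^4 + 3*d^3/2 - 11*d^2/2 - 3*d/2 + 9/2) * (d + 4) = d^5 + 11*d^4/2 + d^3/2 - 47*d^2/2 - 3*d/2 + 18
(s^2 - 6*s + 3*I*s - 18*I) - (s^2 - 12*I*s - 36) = -6*s + 15*I*s + 36 - 18*I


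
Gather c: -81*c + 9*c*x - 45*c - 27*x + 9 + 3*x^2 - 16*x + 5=c*(9*x - 126) + 3*x^2 - 43*x + 14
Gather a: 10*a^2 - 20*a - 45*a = 10*a^2 - 65*a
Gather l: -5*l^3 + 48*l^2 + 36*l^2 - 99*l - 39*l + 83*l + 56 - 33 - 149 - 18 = -5*l^3 + 84*l^2 - 55*l - 144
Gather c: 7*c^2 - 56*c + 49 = 7*c^2 - 56*c + 49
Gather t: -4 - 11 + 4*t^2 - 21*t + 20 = 4*t^2 - 21*t + 5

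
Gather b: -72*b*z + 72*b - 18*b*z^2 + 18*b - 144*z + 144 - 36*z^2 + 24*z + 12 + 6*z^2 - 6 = b*(-18*z^2 - 72*z + 90) - 30*z^2 - 120*z + 150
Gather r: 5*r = 5*r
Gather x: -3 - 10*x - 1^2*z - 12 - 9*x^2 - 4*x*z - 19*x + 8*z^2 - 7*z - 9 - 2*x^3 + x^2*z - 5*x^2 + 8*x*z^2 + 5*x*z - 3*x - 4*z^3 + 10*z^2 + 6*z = -2*x^3 + x^2*(z - 14) + x*(8*z^2 + z - 32) - 4*z^3 + 18*z^2 - 2*z - 24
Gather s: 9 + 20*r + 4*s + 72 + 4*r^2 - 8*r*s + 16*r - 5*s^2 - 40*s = 4*r^2 + 36*r - 5*s^2 + s*(-8*r - 36) + 81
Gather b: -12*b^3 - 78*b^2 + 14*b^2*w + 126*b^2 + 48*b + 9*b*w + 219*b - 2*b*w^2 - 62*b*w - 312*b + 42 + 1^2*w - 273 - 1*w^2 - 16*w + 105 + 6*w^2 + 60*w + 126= -12*b^3 + b^2*(14*w + 48) + b*(-2*w^2 - 53*w - 45) + 5*w^2 + 45*w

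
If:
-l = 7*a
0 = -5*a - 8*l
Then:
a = 0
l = 0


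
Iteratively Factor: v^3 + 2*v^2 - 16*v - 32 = (v + 2)*(v^2 - 16) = (v - 4)*(v + 2)*(v + 4)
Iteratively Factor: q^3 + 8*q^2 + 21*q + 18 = (q + 3)*(q^2 + 5*q + 6) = (q + 2)*(q + 3)*(q + 3)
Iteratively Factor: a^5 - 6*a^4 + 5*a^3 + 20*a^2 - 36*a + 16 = (a - 4)*(a^4 - 2*a^3 - 3*a^2 + 8*a - 4) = (a - 4)*(a - 2)*(a^3 - 3*a + 2) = (a - 4)*(a - 2)*(a - 1)*(a^2 + a - 2) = (a - 4)*(a - 2)*(a - 1)*(a + 2)*(a - 1)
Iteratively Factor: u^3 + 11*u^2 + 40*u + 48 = (u + 4)*(u^2 + 7*u + 12) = (u + 3)*(u + 4)*(u + 4)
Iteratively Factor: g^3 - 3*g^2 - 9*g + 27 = (g - 3)*(g^2 - 9) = (g - 3)*(g + 3)*(g - 3)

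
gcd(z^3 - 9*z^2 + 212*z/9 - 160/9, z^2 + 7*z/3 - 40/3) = z - 8/3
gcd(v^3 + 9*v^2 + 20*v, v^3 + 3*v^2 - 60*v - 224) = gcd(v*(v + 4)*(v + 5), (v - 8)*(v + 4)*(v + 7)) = v + 4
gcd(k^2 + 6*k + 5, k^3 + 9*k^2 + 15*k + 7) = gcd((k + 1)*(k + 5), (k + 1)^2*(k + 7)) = k + 1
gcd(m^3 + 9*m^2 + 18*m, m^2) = m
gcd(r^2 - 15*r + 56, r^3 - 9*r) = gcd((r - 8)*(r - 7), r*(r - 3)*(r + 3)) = 1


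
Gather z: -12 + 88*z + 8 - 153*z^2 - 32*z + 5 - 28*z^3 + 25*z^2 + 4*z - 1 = -28*z^3 - 128*z^2 + 60*z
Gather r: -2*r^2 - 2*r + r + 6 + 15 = -2*r^2 - r + 21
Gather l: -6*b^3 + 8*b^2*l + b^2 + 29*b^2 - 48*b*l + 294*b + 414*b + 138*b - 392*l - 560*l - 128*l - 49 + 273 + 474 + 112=-6*b^3 + 30*b^2 + 846*b + l*(8*b^2 - 48*b - 1080) + 810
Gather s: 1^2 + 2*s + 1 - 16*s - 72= -14*s - 70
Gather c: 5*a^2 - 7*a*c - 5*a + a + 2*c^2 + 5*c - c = 5*a^2 - 4*a + 2*c^2 + c*(4 - 7*a)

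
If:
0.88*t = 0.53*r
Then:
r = 1.66037735849057*t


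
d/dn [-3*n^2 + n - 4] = 1 - 6*n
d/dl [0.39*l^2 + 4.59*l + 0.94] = 0.78*l + 4.59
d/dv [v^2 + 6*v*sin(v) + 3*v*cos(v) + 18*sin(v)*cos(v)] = -3*v*sin(v) + 6*v*cos(v) + 2*v + 6*sin(v) + 3*cos(v) + 18*cos(2*v)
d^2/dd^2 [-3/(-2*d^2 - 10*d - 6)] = 3*(-d^2 - 5*d + (2*d + 5)^2 - 3)/(d^2 + 5*d + 3)^3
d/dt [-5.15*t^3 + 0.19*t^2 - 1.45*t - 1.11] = -15.45*t^2 + 0.38*t - 1.45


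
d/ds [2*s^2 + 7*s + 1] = 4*s + 7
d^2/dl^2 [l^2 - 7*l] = 2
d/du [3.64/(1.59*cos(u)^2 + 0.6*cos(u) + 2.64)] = (11.5752*cos(u) + 2.184)*sin(u)/(1.59*cos(u)^2 + 0.6*cos(u) + 2.64)^2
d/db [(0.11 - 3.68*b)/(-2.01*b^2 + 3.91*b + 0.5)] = (-7.3968*b^2 + 0.4422*b - 2.2701)/(4.0401*b^4 - 15.7182*b^3 + 13.2781*b^2 + 3.91*b + 0.25)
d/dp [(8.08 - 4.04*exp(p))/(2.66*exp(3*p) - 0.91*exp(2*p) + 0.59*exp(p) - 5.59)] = (21.4928*exp(3*p) - 68.1548*exp(2*p) + 14.7056*exp(p) + 17.8164)*exp(p)/(7.0756*exp(6*p) - 4.8412*exp(5*p) + 3.9669*exp(4*p) - 30.8126*exp(3*p) + 10.5219*exp(2*p) - 6.5962*exp(p) + 31.2481)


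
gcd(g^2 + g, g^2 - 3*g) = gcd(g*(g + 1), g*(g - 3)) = g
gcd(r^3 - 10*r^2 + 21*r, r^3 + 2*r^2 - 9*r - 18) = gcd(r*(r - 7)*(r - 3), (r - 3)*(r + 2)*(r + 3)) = r - 3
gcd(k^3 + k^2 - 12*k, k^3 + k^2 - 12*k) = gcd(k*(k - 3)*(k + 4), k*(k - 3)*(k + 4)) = k^3 + k^2 - 12*k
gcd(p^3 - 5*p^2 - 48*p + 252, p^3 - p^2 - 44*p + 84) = p^2 + p - 42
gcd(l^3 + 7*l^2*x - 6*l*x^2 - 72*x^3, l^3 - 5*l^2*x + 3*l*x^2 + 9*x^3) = -l + 3*x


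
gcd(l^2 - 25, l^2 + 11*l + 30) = l + 5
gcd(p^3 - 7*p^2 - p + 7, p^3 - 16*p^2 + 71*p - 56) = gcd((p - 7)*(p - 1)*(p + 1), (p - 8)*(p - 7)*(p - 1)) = p^2 - 8*p + 7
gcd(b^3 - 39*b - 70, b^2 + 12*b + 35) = b + 5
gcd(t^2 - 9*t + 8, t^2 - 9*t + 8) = t^2 - 9*t + 8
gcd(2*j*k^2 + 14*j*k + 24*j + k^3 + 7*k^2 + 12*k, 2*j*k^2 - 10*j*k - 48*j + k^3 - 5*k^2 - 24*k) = 2*j*k + 6*j + k^2 + 3*k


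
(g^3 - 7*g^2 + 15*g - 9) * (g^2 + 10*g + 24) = g^5 + 3*g^4 - 31*g^3 - 27*g^2 + 270*g - 216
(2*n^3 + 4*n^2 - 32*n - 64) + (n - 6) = 2*n^3 + 4*n^2 - 31*n - 70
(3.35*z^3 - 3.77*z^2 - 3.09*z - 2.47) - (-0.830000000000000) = 3.35*z^3 - 3.77*z^2 - 3.09*z - 1.64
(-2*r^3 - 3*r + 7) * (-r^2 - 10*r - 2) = 2*r^5 + 20*r^4 + 7*r^3 + 23*r^2 - 64*r - 14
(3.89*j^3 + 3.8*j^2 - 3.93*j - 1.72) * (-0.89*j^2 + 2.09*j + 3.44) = -3.4621*j^5 + 4.7481*j^4 + 24.8213*j^3 + 6.3891*j^2 - 17.114*j - 5.9168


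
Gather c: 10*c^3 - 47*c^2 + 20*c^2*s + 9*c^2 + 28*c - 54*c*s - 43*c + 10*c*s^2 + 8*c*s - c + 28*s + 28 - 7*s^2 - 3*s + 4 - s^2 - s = 10*c^3 + c^2*(20*s - 38) + c*(10*s^2 - 46*s - 16) - 8*s^2 + 24*s + 32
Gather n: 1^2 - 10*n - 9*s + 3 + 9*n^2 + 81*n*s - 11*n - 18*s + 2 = 9*n^2 + n*(81*s - 21) - 27*s + 6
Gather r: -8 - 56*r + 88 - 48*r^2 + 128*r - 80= -48*r^2 + 72*r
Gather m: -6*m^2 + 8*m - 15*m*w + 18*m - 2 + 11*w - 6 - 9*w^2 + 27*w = -6*m^2 + m*(26 - 15*w) - 9*w^2 + 38*w - 8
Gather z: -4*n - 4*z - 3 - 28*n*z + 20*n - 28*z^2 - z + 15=16*n - 28*z^2 + z*(-28*n - 5) + 12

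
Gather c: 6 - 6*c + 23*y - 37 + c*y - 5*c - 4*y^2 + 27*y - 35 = c*(y - 11) - 4*y^2 + 50*y - 66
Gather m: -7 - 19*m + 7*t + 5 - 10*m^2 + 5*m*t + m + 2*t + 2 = -10*m^2 + m*(5*t - 18) + 9*t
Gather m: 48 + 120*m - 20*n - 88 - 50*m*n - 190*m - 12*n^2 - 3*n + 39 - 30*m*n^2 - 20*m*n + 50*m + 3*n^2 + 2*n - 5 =m*(-30*n^2 - 70*n - 20) - 9*n^2 - 21*n - 6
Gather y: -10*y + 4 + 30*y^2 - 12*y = 30*y^2 - 22*y + 4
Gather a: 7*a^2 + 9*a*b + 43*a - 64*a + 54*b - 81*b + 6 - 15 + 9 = 7*a^2 + a*(9*b - 21) - 27*b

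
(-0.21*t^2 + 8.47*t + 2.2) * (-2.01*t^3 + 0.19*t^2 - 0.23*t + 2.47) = 0.4221*t^5 - 17.0646*t^4 - 2.7644*t^3 - 2.0488*t^2 + 20.4149*t + 5.434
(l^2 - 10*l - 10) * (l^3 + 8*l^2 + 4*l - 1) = l^5 - 2*l^4 - 86*l^3 - 121*l^2 - 30*l + 10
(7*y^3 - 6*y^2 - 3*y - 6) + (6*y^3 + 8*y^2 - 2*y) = 13*y^3 + 2*y^2 - 5*y - 6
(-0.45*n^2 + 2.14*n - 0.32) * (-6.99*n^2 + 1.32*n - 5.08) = 3.1455*n^4 - 15.5526*n^3 + 7.3476*n^2 - 11.2936*n + 1.6256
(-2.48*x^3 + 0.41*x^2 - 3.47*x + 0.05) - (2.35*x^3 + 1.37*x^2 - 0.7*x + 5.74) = -4.83*x^3 - 0.96*x^2 - 2.77*x - 5.69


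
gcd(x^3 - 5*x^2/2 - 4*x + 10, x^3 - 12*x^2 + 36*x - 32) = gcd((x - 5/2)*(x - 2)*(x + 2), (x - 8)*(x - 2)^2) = x - 2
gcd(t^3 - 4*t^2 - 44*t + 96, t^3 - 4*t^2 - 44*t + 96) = t^3 - 4*t^2 - 44*t + 96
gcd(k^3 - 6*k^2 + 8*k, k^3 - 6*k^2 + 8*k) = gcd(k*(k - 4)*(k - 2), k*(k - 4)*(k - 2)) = k^3 - 6*k^2 + 8*k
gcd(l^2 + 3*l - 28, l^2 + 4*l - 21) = l + 7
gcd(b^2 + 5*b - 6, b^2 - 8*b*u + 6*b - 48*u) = b + 6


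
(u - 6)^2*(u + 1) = u^3 - 11*u^2 + 24*u + 36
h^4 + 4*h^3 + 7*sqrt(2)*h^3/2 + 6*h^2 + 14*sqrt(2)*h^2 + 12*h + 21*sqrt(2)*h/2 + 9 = (h + 1)*(h + 3)*(h + sqrt(2)/2)*(h + 3*sqrt(2))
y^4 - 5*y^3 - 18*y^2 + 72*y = y*(y - 6)*(y - 3)*(y + 4)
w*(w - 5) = w^2 - 5*w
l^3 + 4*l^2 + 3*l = l*(l + 1)*(l + 3)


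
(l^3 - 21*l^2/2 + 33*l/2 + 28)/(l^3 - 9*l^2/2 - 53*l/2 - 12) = (2*l^2 - 5*l - 7)/(2*l^2 + 7*l + 3)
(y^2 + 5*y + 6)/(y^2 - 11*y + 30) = (y^2 + 5*y + 6)/(y^2 - 11*y + 30)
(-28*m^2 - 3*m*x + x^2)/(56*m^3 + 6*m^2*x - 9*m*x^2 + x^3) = (4*m + x)/(-8*m^2 - 2*m*x + x^2)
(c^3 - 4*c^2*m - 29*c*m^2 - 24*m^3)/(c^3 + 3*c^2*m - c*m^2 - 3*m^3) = (c - 8*m)/(c - m)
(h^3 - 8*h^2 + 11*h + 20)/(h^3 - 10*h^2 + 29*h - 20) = (h + 1)/(h - 1)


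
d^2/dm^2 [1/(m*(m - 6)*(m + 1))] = 2*(6*m^4 - 40*m^3 + 57*m^2 + 90*m + 36)/(m^3*(m^6 - 15*m^5 + 57*m^4 + 55*m^3 - 342*m^2 - 540*m - 216))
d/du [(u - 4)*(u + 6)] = 2*u + 2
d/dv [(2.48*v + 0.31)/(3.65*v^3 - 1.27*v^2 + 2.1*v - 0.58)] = (-18.104*v^3 - 0.2449*v^2 + 0.7874*v - 2.0894)/(13.3225*v^6 - 9.271*v^5 + 16.9429*v^4 - 9.568*v^3 + 5.8832*v^2 - 2.436*v + 0.3364)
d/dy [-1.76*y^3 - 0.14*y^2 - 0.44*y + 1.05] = -5.28*y^2 - 0.28*y - 0.44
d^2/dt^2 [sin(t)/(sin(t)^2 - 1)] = (cos(t)^2 - 6)*sin(t)/cos(t)^4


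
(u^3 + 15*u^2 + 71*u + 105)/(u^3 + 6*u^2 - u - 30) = (u + 7)/(u - 2)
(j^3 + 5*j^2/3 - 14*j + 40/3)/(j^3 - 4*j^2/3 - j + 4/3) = (j^2 + 3*j - 10)/(j^2 - 1)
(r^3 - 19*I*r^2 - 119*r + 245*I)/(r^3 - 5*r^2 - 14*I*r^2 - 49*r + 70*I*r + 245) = (r - 5*I)/(r - 5)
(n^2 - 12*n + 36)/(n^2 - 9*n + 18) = (n - 6)/(n - 3)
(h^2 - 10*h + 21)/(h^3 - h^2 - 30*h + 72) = (h - 7)/(h^2 + 2*h - 24)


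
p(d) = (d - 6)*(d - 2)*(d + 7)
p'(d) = (d - 6)*(d - 2) + (d - 6)*(d + 7) + (d - 2)*(d + 7) = 3*d^2 - 2*d - 44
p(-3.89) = 181.16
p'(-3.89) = 9.18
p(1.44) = 21.55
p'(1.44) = -40.66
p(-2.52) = 172.53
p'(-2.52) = -19.91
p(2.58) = -19.00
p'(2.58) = -29.19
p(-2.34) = 168.67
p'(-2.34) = -22.89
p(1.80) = 7.39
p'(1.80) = -37.88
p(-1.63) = 148.73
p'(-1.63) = -32.77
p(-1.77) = 153.20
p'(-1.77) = -31.06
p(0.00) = 84.00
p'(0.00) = -44.00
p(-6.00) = 96.00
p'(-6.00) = 76.00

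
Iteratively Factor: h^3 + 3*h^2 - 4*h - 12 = (h + 2)*(h^2 + h - 6) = (h - 2)*(h + 2)*(h + 3)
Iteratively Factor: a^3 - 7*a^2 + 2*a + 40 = (a - 5)*(a^2 - 2*a - 8) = (a - 5)*(a + 2)*(a - 4)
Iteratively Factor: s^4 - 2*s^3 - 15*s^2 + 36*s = (s - 3)*(s^3 + s^2 - 12*s) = s*(s - 3)*(s^2 + s - 12) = s*(s - 3)*(s + 4)*(s - 3)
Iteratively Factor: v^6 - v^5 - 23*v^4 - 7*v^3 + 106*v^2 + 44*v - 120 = (v + 2)*(v^5 - 3*v^4 - 17*v^3 + 27*v^2 + 52*v - 60) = (v + 2)^2*(v^4 - 5*v^3 - 7*v^2 + 41*v - 30) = (v + 2)^2*(v + 3)*(v^3 - 8*v^2 + 17*v - 10) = (v - 1)*(v + 2)^2*(v + 3)*(v^2 - 7*v + 10) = (v - 2)*(v - 1)*(v + 2)^2*(v + 3)*(v - 5)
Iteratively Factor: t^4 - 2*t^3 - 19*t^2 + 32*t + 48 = (t - 3)*(t^3 + t^2 - 16*t - 16) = (t - 3)*(t + 1)*(t^2 - 16) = (t - 4)*(t - 3)*(t + 1)*(t + 4)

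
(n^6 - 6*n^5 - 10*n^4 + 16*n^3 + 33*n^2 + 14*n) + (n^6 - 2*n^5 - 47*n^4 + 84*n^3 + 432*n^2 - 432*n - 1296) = 2*n^6 - 8*n^5 - 57*n^4 + 100*n^3 + 465*n^2 - 418*n - 1296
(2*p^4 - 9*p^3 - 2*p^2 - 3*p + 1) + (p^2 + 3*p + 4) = 2*p^4 - 9*p^3 - p^2 + 5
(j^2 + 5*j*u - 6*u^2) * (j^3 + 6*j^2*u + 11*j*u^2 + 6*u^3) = j^5 + 11*j^4*u + 35*j^3*u^2 + 25*j^2*u^3 - 36*j*u^4 - 36*u^5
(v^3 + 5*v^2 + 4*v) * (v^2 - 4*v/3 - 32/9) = v^5 + 11*v^4/3 - 56*v^3/9 - 208*v^2/9 - 128*v/9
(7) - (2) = 5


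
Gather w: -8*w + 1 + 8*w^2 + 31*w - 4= 8*w^2 + 23*w - 3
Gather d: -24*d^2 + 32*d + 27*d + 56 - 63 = -24*d^2 + 59*d - 7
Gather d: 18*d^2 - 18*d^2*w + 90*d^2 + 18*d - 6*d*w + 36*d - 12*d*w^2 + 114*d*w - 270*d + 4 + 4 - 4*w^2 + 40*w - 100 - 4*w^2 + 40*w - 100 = d^2*(108 - 18*w) + d*(-12*w^2 + 108*w - 216) - 8*w^2 + 80*w - 192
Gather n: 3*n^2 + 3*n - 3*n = 3*n^2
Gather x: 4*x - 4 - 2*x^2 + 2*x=-2*x^2 + 6*x - 4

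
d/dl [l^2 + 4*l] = 2*l + 4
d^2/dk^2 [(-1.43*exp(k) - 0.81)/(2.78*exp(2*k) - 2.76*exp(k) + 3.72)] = (-11.051612*exp(4*k) - 36.01212*exp(3*k) + 107.375832*exp(2*k) + 12.654432*exp(k) - 28.105344)*exp(k)/(21.484952*exp(6*k) - 63.991152*exp(5*k) + 149.779728*exp(4*k) - 192.281472*exp(3*k) + 200.424672*exp(2*k) - 114.581952*exp(k) + 51.478848)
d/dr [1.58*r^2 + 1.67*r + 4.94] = 3.16*r + 1.67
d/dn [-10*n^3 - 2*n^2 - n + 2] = -30*n^2 - 4*n - 1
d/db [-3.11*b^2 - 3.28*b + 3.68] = -6.22*b - 3.28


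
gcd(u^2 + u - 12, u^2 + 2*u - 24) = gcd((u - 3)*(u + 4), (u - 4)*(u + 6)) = 1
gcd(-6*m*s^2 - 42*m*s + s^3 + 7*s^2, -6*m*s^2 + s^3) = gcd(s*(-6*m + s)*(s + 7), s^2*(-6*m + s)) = -6*m*s + s^2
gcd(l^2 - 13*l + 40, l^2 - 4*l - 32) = l - 8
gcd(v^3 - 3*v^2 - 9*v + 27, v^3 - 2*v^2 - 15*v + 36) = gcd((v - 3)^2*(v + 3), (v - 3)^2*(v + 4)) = v^2 - 6*v + 9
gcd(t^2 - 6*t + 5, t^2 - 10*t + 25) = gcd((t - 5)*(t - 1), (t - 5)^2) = t - 5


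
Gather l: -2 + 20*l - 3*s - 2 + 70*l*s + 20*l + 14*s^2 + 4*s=l*(70*s + 40) + 14*s^2 + s - 4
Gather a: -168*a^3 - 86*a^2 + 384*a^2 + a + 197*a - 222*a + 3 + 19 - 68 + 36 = -168*a^3 + 298*a^2 - 24*a - 10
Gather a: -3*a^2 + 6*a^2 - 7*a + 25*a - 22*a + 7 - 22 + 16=3*a^2 - 4*a + 1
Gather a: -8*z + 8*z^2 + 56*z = 8*z^2 + 48*z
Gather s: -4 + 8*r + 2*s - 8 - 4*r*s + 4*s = 8*r + s*(6 - 4*r) - 12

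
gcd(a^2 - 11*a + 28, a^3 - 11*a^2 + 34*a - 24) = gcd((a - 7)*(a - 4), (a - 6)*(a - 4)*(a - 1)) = a - 4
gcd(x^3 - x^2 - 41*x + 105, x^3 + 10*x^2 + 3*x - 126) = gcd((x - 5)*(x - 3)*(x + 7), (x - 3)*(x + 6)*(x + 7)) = x^2 + 4*x - 21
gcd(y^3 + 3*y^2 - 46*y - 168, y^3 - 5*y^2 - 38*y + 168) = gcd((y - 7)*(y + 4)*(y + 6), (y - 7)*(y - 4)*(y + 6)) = y^2 - y - 42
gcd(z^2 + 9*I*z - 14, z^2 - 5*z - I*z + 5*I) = 1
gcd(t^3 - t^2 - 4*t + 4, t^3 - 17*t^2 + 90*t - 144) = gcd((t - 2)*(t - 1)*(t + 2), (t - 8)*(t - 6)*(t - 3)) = 1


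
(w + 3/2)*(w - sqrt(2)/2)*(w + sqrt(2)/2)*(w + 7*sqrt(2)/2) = w^4 + 3*w^3/2 + 7*sqrt(2)*w^3/2 - w^2/2 + 21*sqrt(2)*w^2/4 - 7*sqrt(2)*w/4 - 3*w/4 - 21*sqrt(2)/8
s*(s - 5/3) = s^2 - 5*s/3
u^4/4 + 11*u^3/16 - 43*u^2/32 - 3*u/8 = u*(u/4 + 1)*(u - 3/2)*(u + 1/4)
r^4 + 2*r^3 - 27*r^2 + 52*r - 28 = (r - 2)^2*(r - 1)*(r + 7)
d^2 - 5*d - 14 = (d - 7)*(d + 2)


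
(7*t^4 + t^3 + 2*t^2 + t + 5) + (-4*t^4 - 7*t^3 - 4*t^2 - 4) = 3*t^4 - 6*t^3 - 2*t^2 + t + 1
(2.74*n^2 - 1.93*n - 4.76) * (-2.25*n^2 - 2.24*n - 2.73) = -6.165*n^4 - 1.7951*n^3 + 7.553*n^2 + 15.9313*n + 12.9948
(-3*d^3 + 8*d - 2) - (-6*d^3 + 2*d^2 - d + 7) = 3*d^3 - 2*d^2 + 9*d - 9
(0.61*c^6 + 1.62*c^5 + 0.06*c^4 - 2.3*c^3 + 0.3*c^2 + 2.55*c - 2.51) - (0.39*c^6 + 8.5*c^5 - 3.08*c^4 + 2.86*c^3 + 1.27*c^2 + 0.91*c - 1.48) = 0.22*c^6 - 6.88*c^5 + 3.14*c^4 - 5.16*c^3 - 0.97*c^2 + 1.64*c - 1.03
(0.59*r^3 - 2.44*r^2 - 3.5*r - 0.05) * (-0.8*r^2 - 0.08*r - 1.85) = -0.472*r^5 + 1.9048*r^4 + 1.9037*r^3 + 4.834*r^2 + 6.479*r + 0.0925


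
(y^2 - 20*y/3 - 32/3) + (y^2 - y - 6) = 2*y^2 - 23*y/3 - 50/3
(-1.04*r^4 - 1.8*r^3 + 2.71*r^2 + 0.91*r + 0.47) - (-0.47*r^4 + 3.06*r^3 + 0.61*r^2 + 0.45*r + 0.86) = -0.57*r^4 - 4.86*r^3 + 2.1*r^2 + 0.46*r - 0.39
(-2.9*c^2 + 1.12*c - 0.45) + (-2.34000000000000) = -2.9*c^2 + 1.12*c - 2.79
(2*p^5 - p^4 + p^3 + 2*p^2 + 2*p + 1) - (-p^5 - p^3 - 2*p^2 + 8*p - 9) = 3*p^5 - p^4 + 2*p^3 + 4*p^2 - 6*p + 10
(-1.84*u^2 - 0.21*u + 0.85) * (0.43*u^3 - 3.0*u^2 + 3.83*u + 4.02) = -0.7912*u^5 + 5.4297*u^4 - 6.0517*u^3 - 10.7511*u^2 + 2.4113*u + 3.417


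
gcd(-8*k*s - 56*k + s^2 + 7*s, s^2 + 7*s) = s + 7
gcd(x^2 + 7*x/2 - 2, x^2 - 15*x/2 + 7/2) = x - 1/2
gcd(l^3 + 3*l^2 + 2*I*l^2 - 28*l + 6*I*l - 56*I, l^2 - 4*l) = l - 4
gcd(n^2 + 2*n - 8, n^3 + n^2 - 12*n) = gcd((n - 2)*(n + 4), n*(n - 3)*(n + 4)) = n + 4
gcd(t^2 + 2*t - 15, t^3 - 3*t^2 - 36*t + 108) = t - 3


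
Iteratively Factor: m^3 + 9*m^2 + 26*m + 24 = (m + 4)*(m^2 + 5*m + 6) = (m + 2)*(m + 4)*(m + 3)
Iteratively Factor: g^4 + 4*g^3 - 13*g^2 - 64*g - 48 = (g + 3)*(g^3 + g^2 - 16*g - 16) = (g + 1)*(g + 3)*(g^2 - 16) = (g + 1)*(g + 3)*(g + 4)*(g - 4)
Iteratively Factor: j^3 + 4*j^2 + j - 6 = (j + 3)*(j^2 + j - 2) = (j - 1)*(j + 3)*(j + 2)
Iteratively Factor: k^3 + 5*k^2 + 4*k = (k + 1)*(k^2 + 4*k) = (k + 1)*(k + 4)*(k)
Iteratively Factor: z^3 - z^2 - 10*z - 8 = (z + 1)*(z^2 - 2*z - 8) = (z + 1)*(z + 2)*(z - 4)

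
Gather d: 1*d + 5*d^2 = 5*d^2 + d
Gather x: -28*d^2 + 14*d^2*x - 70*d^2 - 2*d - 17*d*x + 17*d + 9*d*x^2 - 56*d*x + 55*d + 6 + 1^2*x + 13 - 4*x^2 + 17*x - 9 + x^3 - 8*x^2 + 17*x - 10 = -98*d^2 + 70*d + x^3 + x^2*(9*d - 12) + x*(14*d^2 - 73*d + 35)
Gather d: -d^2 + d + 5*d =-d^2 + 6*d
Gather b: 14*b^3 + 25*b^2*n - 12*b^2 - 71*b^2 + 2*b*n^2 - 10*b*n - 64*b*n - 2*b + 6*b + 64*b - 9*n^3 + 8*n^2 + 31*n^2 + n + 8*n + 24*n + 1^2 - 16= 14*b^3 + b^2*(25*n - 83) + b*(2*n^2 - 74*n + 68) - 9*n^3 + 39*n^2 + 33*n - 15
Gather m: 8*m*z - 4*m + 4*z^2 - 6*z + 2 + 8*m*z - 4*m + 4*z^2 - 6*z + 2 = m*(16*z - 8) + 8*z^2 - 12*z + 4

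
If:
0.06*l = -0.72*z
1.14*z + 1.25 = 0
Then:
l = 13.16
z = -1.10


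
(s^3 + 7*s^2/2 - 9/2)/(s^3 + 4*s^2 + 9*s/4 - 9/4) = 2*(s - 1)/(2*s - 1)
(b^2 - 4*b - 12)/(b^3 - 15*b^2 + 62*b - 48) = (b + 2)/(b^2 - 9*b + 8)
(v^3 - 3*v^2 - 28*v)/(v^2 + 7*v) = (v^2 - 3*v - 28)/(v + 7)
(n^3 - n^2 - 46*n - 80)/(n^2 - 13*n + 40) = (n^2 + 7*n + 10)/(n - 5)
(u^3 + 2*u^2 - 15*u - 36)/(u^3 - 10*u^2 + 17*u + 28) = (u^2 + 6*u + 9)/(u^2 - 6*u - 7)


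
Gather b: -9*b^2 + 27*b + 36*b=-9*b^2 + 63*b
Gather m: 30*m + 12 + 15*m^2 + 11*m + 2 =15*m^2 + 41*m + 14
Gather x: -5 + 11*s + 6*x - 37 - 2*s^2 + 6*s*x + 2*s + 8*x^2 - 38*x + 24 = -2*s^2 + 13*s + 8*x^2 + x*(6*s - 32) - 18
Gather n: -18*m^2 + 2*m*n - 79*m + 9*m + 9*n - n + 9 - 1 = -18*m^2 - 70*m + n*(2*m + 8) + 8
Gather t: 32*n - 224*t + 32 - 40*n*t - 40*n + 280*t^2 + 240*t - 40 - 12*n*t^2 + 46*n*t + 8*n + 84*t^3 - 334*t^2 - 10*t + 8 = 84*t^3 + t^2*(-12*n - 54) + t*(6*n + 6)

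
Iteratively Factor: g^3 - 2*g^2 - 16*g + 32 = (g - 2)*(g^2 - 16) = (g - 2)*(g + 4)*(g - 4)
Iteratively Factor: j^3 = (j)*(j^2) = j^2*(j)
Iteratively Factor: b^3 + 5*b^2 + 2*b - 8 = (b + 4)*(b^2 + b - 2) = (b + 2)*(b + 4)*(b - 1)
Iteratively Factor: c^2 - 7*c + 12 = (c - 3)*(c - 4)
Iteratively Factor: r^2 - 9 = (r + 3)*(r - 3)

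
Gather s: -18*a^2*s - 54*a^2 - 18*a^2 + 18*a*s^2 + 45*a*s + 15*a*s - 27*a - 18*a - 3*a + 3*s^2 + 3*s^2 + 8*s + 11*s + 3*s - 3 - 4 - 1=-72*a^2 - 48*a + s^2*(18*a + 6) + s*(-18*a^2 + 60*a + 22) - 8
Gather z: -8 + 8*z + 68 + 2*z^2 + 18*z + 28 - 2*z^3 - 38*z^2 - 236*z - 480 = -2*z^3 - 36*z^2 - 210*z - 392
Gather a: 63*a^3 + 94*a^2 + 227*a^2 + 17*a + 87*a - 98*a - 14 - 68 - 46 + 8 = 63*a^3 + 321*a^2 + 6*a - 120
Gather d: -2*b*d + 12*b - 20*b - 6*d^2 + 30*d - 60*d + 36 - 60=-8*b - 6*d^2 + d*(-2*b - 30) - 24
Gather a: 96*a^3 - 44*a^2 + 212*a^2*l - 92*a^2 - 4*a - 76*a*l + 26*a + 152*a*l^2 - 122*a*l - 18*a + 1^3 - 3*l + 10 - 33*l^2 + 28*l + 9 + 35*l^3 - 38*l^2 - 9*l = 96*a^3 + a^2*(212*l - 136) + a*(152*l^2 - 198*l + 4) + 35*l^3 - 71*l^2 + 16*l + 20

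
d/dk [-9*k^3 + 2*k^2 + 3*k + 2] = -27*k^2 + 4*k + 3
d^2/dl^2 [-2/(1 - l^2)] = 4*(3*l^2 + 1)/(l^2 - 1)^3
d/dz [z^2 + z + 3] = 2*z + 1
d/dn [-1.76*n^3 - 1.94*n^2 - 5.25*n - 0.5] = -5.28*n^2 - 3.88*n - 5.25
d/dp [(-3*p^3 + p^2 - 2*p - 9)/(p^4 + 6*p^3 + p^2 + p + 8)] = (3*p^6 - 2*p^5 - 3*p^4 + 54*p^3 + 93*p^2 + 34*p - 7)/(p^8 + 12*p^7 + 38*p^6 + 14*p^5 + 29*p^4 + 98*p^3 + 17*p^2 + 16*p + 64)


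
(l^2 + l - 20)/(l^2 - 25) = (l - 4)/(l - 5)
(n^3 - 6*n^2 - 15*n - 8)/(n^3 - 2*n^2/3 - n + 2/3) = 3*(n^2 - 7*n - 8)/(3*n^2 - 5*n + 2)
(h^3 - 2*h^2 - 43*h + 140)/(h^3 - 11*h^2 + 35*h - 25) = (h^2 + 3*h - 28)/(h^2 - 6*h + 5)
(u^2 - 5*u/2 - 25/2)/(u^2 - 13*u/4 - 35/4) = 2*(2*u + 5)/(4*u + 7)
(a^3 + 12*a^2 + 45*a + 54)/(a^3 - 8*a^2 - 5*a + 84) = (a^2 + 9*a + 18)/(a^2 - 11*a + 28)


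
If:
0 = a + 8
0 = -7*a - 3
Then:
No Solution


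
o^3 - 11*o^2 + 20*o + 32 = (o - 8)*(o - 4)*(o + 1)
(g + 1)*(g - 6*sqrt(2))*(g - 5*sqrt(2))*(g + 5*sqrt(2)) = g^4 - 6*sqrt(2)*g^3 + g^3 - 50*g^2 - 6*sqrt(2)*g^2 - 50*g + 300*sqrt(2)*g + 300*sqrt(2)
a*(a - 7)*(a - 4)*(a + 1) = a^4 - 10*a^3 + 17*a^2 + 28*a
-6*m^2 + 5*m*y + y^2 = (-m + y)*(6*m + y)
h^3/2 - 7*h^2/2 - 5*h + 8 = (h/2 + 1)*(h - 8)*(h - 1)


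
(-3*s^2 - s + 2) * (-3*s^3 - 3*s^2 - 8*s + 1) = 9*s^5 + 12*s^4 + 21*s^3 - s^2 - 17*s + 2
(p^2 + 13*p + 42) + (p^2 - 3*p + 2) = 2*p^2 + 10*p + 44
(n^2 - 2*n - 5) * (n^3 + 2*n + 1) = n^5 - 2*n^4 - 3*n^3 - 3*n^2 - 12*n - 5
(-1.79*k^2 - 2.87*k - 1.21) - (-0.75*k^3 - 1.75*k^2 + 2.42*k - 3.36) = 0.75*k^3 - 0.04*k^2 - 5.29*k + 2.15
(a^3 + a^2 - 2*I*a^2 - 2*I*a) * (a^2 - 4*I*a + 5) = a^5 + a^4 - 6*I*a^4 - 3*a^3 - 6*I*a^3 - 3*a^2 - 10*I*a^2 - 10*I*a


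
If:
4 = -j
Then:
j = -4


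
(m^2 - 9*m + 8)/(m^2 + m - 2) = (m - 8)/(m + 2)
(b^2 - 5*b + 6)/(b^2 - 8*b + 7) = (b^2 - 5*b + 6)/(b^2 - 8*b + 7)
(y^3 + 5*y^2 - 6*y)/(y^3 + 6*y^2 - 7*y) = (y + 6)/(y + 7)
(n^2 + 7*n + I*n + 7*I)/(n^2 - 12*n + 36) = (n^2 + n*(7 + I) + 7*I)/(n^2 - 12*n + 36)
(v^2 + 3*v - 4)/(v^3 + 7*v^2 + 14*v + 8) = (v - 1)/(v^2 + 3*v + 2)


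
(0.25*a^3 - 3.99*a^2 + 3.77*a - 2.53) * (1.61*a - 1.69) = 0.4025*a^4 - 6.8464*a^3 + 12.8128*a^2 - 10.4446*a + 4.2757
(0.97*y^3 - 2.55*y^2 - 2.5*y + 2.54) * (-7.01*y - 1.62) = -6.7997*y^4 + 16.3041*y^3 + 21.656*y^2 - 13.7554*y - 4.1148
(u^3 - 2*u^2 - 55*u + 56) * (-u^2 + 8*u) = -u^5 + 10*u^4 + 39*u^3 - 496*u^2 + 448*u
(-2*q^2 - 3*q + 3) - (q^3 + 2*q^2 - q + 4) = -q^3 - 4*q^2 - 2*q - 1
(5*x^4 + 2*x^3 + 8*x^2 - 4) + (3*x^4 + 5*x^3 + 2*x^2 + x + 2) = 8*x^4 + 7*x^3 + 10*x^2 + x - 2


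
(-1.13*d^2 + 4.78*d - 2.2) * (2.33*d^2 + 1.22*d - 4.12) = -2.6329*d^4 + 9.7588*d^3 + 5.3612*d^2 - 22.3776*d + 9.064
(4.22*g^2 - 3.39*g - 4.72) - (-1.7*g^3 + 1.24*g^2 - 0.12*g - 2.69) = 1.7*g^3 + 2.98*g^2 - 3.27*g - 2.03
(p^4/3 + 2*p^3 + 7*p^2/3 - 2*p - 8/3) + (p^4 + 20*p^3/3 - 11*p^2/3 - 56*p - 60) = 4*p^4/3 + 26*p^3/3 - 4*p^2/3 - 58*p - 188/3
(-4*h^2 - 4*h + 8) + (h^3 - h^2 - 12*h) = h^3 - 5*h^2 - 16*h + 8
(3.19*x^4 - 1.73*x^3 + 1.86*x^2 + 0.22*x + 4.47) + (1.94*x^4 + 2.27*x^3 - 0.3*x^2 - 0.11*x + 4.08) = 5.13*x^4 + 0.54*x^3 + 1.56*x^2 + 0.11*x + 8.55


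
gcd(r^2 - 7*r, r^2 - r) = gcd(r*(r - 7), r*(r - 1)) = r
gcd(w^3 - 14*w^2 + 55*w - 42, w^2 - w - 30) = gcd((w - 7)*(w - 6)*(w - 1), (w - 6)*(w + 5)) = w - 6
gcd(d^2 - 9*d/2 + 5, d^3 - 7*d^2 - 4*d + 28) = d - 2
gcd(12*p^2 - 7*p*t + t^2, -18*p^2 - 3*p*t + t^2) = 1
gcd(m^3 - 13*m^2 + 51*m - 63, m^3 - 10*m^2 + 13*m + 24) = m - 3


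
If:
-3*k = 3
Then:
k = -1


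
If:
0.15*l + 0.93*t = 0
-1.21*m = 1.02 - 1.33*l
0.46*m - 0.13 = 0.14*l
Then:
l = 1.42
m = 0.71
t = -0.23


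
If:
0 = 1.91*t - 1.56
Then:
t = 0.82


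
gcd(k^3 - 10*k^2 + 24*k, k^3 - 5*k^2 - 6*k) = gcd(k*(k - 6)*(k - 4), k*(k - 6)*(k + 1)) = k^2 - 6*k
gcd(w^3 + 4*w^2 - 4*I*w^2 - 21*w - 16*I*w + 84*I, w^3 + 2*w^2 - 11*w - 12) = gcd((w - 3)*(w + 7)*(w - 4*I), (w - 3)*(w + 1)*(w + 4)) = w - 3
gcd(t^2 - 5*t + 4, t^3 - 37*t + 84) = t - 4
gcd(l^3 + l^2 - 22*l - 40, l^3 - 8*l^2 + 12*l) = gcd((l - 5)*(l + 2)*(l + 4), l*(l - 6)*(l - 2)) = 1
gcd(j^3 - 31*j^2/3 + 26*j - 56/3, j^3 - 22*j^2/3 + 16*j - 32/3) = j^2 - 10*j/3 + 8/3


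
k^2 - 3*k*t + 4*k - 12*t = (k + 4)*(k - 3*t)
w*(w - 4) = w^2 - 4*w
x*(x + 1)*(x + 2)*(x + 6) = x^4 + 9*x^3 + 20*x^2 + 12*x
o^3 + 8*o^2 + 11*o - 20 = (o - 1)*(o + 4)*(o + 5)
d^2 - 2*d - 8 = (d - 4)*(d + 2)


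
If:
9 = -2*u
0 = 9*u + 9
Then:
No Solution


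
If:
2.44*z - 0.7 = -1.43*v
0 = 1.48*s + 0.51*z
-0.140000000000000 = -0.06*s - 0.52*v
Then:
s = -0.04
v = 0.27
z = 0.13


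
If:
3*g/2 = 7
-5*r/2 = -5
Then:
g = 14/3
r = 2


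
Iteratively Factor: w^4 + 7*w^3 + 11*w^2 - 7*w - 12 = (w + 3)*(w^3 + 4*w^2 - w - 4) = (w + 3)*(w + 4)*(w^2 - 1) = (w + 1)*(w + 3)*(w + 4)*(w - 1)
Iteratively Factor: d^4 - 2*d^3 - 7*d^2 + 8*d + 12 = (d - 3)*(d^3 + d^2 - 4*d - 4) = (d - 3)*(d - 2)*(d^2 + 3*d + 2) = (d - 3)*(d - 2)*(d + 2)*(d + 1)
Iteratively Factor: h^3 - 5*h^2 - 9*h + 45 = (h + 3)*(h^2 - 8*h + 15) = (h - 5)*(h + 3)*(h - 3)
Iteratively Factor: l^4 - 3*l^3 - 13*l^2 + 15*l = (l)*(l^3 - 3*l^2 - 13*l + 15) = l*(l + 3)*(l^2 - 6*l + 5) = l*(l - 1)*(l + 3)*(l - 5)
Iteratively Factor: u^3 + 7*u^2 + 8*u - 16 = (u - 1)*(u^2 + 8*u + 16) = (u - 1)*(u + 4)*(u + 4)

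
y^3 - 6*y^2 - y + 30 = (y - 5)*(y - 3)*(y + 2)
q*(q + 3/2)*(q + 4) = q^3 + 11*q^2/2 + 6*q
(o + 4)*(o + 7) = o^2 + 11*o + 28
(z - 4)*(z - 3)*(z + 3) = z^3 - 4*z^2 - 9*z + 36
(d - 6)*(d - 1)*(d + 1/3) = d^3 - 20*d^2/3 + 11*d/3 + 2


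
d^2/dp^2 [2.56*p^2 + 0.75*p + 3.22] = 5.12000000000000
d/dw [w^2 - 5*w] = 2*w - 5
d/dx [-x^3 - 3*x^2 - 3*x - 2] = -3*x^2 - 6*x - 3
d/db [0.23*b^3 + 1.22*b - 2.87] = 0.69*b^2 + 1.22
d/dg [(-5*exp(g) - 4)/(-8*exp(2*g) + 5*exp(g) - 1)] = (-40*exp(2*g) - 64*exp(g) + 25)*exp(g)/(64*exp(4*g) - 80*exp(3*g) + 41*exp(2*g) - 10*exp(g) + 1)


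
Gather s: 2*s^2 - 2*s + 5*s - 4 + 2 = 2*s^2 + 3*s - 2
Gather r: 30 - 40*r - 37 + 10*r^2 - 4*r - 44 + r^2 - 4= 11*r^2 - 44*r - 55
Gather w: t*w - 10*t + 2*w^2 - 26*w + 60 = -10*t + 2*w^2 + w*(t - 26) + 60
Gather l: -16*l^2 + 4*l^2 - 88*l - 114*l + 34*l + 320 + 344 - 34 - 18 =-12*l^2 - 168*l + 612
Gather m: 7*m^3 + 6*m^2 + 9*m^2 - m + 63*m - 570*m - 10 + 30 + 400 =7*m^3 + 15*m^2 - 508*m + 420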